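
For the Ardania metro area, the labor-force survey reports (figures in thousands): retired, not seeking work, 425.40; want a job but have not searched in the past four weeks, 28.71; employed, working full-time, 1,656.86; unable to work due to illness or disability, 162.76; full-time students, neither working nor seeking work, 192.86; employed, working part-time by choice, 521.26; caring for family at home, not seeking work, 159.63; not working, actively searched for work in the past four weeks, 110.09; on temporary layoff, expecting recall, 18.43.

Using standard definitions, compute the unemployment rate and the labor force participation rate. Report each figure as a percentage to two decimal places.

Unemployment rate ≈ 5.57%; labor force participation rate ≈ 70.41%.

Employed = 1,656.86 + 521.26 = 2,178.12 thousand.
Unemployed = 110.09 + 18.43 = 128.52 thousand (jobless and actively searching, or on temporary layoff).
Labor force = 2,178.12 + 128.52 = 2,306.64 thousand.
Not in labor force = 425.40 + 28.71 + 162.76 + 192.86 + 159.63 = 969.36 thousand (those not working and not actively searching are outside the labor force — including those who want a job but have given up searching).
Civilian working-age population = 2,306.64 + 969.36 = 3,276.00 thousand.
Unemployment rate = 128.52 / 2,306.64 = 5.57%.
Labor force participation rate = 2,306.64 / 3,276.00 = 70.41%.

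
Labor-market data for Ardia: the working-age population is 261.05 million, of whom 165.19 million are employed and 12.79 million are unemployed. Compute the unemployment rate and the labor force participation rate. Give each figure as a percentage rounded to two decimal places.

Labor force = employed + unemployed = 165.19 + 12.79 = 177.98 million.
Unemployment rate = 12.79 / 177.98 = 7.19%.
Labor force participation rate = 177.98 / 261.05 = 68.18%.

Unemployment rate ≈ 7.19%; labor force participation rate ≈ 68.18%.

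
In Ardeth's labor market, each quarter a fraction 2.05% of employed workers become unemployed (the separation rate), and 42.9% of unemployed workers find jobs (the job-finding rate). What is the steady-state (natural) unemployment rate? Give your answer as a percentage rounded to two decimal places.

Steady-state unemployment rate ≈ 4.56%.

At steady state the flows balance: s·E = f·U, so U/(E+U) = s/(s+f).
u* = 2.05 / (2.05 + 42.9) = 2.05 / 44.95 = 4.56%.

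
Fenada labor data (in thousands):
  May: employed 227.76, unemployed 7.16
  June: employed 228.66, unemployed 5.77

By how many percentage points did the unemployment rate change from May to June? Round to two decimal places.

May: labor force = 227.76 + 7.16 = 234.92; u = 7.16/234.92 = 3.05%.
June: labor force = 228.66 + 5.77 = 234.43; u = 5.77/234.43 = 2.46%.
Change = 2.46% − 3.05% = −0.59 pp.

The unemployment rate changed by −0.59 percentage points.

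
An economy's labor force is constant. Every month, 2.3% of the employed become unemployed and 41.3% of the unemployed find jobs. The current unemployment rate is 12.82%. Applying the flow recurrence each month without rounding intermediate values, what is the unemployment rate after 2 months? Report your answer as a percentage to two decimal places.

Unemployment rate after two months ≈ 7.68%.

With a fixed labor force, u_{t+1} = u_t + s·(1−u_t) − f·u_t = u_t·(1−s−f) + s.
Here 1−s−f = 0.564 and s = 0.023.
u_1 = 0.128200 × 0.564 + 0.023 = 0.095305.
u_2 = 0.095305 × 0.564 + 0.023 = 0.076752.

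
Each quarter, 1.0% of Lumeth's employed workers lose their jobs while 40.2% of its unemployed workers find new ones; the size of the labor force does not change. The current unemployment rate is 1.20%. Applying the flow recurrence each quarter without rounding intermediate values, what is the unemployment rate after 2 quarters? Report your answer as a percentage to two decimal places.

With a fixed labor force, u_{t+1} = u_t + s·(1−u_t) − f·u_t = u_t·(1−s−f) + s.
Here 1−s−f = 0.588 and s = 0.010.
u_1 = 0.012000 × 0.588 + 0.010 = 0.017056.
u_2 = 0.017056 × 0.588 + 0.010 = 0.020029.

Unemployment rate after two quarters ≈ 2.00%.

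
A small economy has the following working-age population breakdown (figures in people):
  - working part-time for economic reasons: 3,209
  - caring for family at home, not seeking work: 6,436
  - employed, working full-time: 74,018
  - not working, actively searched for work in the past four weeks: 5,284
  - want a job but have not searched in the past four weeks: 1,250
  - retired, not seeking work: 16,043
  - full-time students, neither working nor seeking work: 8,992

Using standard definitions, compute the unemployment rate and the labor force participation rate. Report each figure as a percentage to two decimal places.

Employed = 3,209 + 74,018 = 77,227 (anyone who worked, including part-time for economic reasons, counts as employed).
Unemployed = 5,284.
Labor force = 77,227 + 5,284 = 82,511.
Not in labor force = 6,436 + 1,250 + 16,043 + 8,992 = 32,721 (those not working and not actively searching are outside the labor force — including those who want a job but have given up searching).
Civilian working-age population = 82,511 + 32,721 = 115,232.
Unemployment rate = 5,284 / 82,511 = 6.40%.
Labor force participation rate = 82,511 / 115,232 = 71.60%.

Unemployment rate ≈ 6.40%; labor force participation rate ≈ 71.60%.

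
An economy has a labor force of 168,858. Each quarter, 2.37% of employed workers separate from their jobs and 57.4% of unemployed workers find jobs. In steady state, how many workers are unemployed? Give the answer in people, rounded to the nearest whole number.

Steady-state unemployment rate u* = s/(s+f) = 2.37/(2.37+57.4) = 0.039652.
Unemployed = u* × labor force = 0.039652 × 168,858 ≈ 6,696.

About 6,696 are unemployed in steady state.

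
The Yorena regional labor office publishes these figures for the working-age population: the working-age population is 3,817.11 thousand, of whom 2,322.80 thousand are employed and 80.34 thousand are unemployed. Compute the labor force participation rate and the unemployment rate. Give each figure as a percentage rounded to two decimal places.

Labor force = employed + unemployed = 2,322.80 + 80.34 = 2,403.14 thousand.
Unemployment rate = 80.34 / 2,403.14 = 3.34%.
Labor force participation rate = 2,403.14 / 3,817.11 = 62.96%.

Labor force participation rate ≈ 62.96%; unemployment rate ≈ 3.34%.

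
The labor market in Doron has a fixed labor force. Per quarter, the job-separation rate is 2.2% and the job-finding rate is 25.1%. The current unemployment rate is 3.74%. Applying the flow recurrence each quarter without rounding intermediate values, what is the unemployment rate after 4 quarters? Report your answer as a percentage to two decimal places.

With a fixed labor force, u_{t+1} = u_t + s·(1−u_t) − f·u_t = u_t·(1−s−f) + s.
Here 1−s−f = 0.727 and s = 0.022.
u_1 = 0.037400 × 0.727 + 0.022 = 0.049190.
u_2 = 0.049190 × 0.727 + 0.022 = 0.057761.
u_3 = 0.057761 × 0.727 + 0.022 = 0.063992.
u_4 = 0.063992 × 0.727 + 0.022 = 0.068522.

Unemployment rate after four quarters ≈ 6.85%.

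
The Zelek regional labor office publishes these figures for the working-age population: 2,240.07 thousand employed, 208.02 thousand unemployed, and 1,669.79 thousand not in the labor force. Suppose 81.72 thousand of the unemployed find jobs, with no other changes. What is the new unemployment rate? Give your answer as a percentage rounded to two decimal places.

Initially, labor force = 2,240.07 + 208.02 = 2,448.09 thousand, so u = 208.02/2,448.09 = 8.50%.
After the change, unemployed falls and employed rises by 81.72; labor force unchanged → E = 2,321.79, U = 126.30, labor force = 2,448.09 thousand.
New unemployment rate = 126.30 / 2,448.09 = 5.16%.

New unemployment rate ≈ 5.16%.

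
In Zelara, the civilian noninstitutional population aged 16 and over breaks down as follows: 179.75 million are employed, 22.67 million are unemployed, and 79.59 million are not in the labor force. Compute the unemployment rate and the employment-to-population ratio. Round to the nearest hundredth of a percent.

Unemployment rate ≈ 11.20%; employment-population ratio ≈ 63.74%.

Labor force = employed + unemployed = 179.75 + 22.67 = 202.42 million.
Working-age population = 202.42 + 79.59 = 282.01 million.
Unemployment rate = 22.67 / 202.42 = 11.20%.
Employment-population ratio = 179.75 / 282.01 = 63.74%.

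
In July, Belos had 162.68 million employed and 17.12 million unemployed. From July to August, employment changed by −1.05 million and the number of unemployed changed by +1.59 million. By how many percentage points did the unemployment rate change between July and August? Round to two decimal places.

July: labor force = 162.68 + 17.12 = 179.80; u = 17.12/179.80 = 9.52%.
August: labor force = 161.63 + 18.71 = 180.34; u = 18.71/180.34 = 10.37%.
Change = 10.37% − 9.52% = +0.85 pp.

The unemployment rate changed by +0.85 percentage points.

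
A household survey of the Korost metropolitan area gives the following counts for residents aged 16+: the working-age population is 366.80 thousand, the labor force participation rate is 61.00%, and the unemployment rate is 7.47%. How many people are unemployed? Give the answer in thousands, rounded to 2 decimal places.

About 16.71 thousand are unemployed.

Labor force = 0.6100 × 366.80 = 223.75 thousand.
Unemployed = 0.0747 × 223.75 ≈ 16.71 thousand.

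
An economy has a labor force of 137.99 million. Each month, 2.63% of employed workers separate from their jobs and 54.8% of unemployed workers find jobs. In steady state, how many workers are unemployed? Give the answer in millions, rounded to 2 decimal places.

About 6.32 million are unemployed in steady state.

Steady-state unemployment rate u* = s/(s+f) = 2.63/(2.63+54.8) = 0.045795.
Unemployed = u* × labor force = 0.045795 × 137.99 ≈ 6.32 million.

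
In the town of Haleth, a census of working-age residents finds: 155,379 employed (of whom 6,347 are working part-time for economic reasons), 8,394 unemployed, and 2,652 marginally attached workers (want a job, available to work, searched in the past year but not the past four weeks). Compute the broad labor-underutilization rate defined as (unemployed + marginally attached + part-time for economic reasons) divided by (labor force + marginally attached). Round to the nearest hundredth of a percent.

Labor force = 155,379 + 8,394 = 163,773.
Numerator = 8,394 + 2,652 + 6,347 = 17,393.
Denominator = 163,773 + 2,652 = 166,425.
Broad rate = 17,393 / 166,425 = 10.45%.

Broad underutilization rate ≈ 10.45%.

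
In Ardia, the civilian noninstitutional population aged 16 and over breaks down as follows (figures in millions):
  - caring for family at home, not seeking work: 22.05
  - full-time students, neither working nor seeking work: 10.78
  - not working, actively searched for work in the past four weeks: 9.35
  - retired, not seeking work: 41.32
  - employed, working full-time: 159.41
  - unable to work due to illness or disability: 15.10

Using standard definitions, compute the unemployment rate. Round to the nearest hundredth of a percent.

Unemployment rate ≈ 5.54%.

Employed = 159.41 million.
Unemployed = 9.35 million.
Labor force = 159.41 + 9.35 = 168.76 million.
Unemployment rate = 9.35 / 168.76 = 5.54%.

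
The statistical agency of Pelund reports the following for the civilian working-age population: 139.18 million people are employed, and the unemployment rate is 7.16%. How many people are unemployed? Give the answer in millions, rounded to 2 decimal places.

Let U be the number unemployed. The labor force is E + U, and U/(E+U) = 0.0716.
So U = 0.0716 × 139.18 / (1 − 0.0716) = 9.9653 / 0.9284 ≈ 10.73 million.

About 10.73 million are unemployed.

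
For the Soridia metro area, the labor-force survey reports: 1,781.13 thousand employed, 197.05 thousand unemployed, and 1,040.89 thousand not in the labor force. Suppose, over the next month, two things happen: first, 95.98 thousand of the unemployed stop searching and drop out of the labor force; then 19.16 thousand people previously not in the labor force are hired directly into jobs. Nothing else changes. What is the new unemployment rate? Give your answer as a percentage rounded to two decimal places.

New unemployment rate ≈ 5.32%.

Initially, labor force = 1,781.13 + 197.05 = 1,978.18 thousand, so u = 197.05/1,978.18 = 9.96%.
After the first change, unemployed and labor force both fall by 95.98 → E = 1,781.13, U = 101.07, labor force = 1,882.20 thousand.
After the second change, employed and labor force both rise by 19.16; unemployed unchanged → E = 1,800.29, U = 101.07, labor force = 1,901.36 thousand.
New unemployment rate = 101.07 / 1,901.36 = 5.32%.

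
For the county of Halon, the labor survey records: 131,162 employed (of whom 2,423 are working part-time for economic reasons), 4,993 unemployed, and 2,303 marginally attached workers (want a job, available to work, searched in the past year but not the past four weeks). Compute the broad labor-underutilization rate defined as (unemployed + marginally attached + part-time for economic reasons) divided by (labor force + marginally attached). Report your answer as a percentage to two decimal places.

Labor force = 131,162 + 4,993 = 136,155.
Numerator = 4,993 + 2,303 + 2,423 = 9,719.
Denominator = 136,155 + 2,303 = 138,458.
Broad rate = 9,719 / 138,458 = 7.02%.

Broad underutilization rate ≈ 7.02%.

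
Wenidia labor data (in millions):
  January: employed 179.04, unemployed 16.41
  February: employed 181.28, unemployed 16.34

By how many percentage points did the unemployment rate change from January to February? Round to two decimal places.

The unemployment rate changed by −0.13 percentage points.

January: labor force = 179.04 + 16.41 = 195.45; u = 16.41/195.45 = 8.40%.
February: labor force = 181.28 + 16.34 = 197.62; u = 16.34/197.62 = 8.27%.
Change = 8.27% − 8.40% = −0.13 pp.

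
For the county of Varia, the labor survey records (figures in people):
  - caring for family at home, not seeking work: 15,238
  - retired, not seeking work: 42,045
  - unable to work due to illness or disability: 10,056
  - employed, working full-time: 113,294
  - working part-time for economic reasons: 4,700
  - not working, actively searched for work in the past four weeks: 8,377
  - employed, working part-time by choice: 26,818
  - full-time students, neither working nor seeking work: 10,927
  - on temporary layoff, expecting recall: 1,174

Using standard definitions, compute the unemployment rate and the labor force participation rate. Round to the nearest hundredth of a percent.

Unemployment rate ≈ 6.19%; labor force participation rate ≈ 66.36%.

Employed = 113,294 + 4,700 + 26,818 = 144,812 (anyone who worked, including part-time for economic reasons, counts as employed).
Unemployed = 8,377 + 1,174 = 9,551 (jobless and actively searching, or on temporary layoff).
Labor force = 144,812 + 9,551 = 154,363.
Not in labor force = 15,238 + 42,045 + 10,056 + 10,927 = 78,266 (those not working and not actively searching are outside the labor force).
Civilian working-age population = 154,363 + 78,266 = 232,629.
Unemployment rate = 9,551 / 154,363 = 6.19%.
Labor force participation rate = 154,363 / 232,629 = 66.36%.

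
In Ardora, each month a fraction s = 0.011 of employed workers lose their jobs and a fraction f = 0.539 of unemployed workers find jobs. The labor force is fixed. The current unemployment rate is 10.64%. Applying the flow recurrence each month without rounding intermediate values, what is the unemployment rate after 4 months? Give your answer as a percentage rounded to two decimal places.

Unemployment rate after four months ≈ 2.35%.

With a fixed labor force, u_{t+1} = u_t + s·(1−u_t) − f·u_t = u_t·(1−s−f) + s.
Here 1−s−f = 0.450 and s = 0.011.
u_1 = 0.106400 × 0.450 + 0.011 = 0.058880.
u_2 = 0.058880 × 0.450 + 0.011 = 0.037496.
u_3 = 0.037496 × 0.450 + 0.011 = 0.027873.
u_4 = 0.027873 × 0.450 + 0.011 = 0.023543.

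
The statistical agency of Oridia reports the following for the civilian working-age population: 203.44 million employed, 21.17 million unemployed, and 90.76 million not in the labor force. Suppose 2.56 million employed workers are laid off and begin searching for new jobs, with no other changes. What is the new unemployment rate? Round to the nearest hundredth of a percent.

Initially, labor force = 203.44 + 21.17 = 224.61 million, so u = 21.17/224.61 = 9.43%.
After the change, employed falls and unemployed rises by 2.56; labor force unchanged → E = 200.88, U = 23.73, labor force = 224.61 million.
New unemployment rate = 23.73 / 224.61 = 10.56%.

New unemployment rate ≈ 10.56%.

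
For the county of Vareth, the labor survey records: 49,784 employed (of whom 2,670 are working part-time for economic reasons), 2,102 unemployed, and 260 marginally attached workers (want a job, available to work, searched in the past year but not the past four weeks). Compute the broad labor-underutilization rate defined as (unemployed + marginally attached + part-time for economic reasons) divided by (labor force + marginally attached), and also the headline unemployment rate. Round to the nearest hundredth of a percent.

Broad underutilization rate ≈ 9.65%; headline unemployment rate ≈ 4.05%.

Labor force = 49,784 + 2,102 = 51,886.
Numerator = 2,102 + 260 + 2,670 = 5,032.
Denominator = 51,886 + 260 = 52,146.
Broad rate = 5,032 / 52,146 = 9.65%.
Headline unemployment rate = 2,102 / 51,886 = 4.05%.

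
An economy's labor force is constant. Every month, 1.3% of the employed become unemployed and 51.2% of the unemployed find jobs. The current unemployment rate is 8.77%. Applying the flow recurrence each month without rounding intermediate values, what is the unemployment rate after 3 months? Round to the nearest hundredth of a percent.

With a fixed labor force, u_{t+1} = u_t + s·(1−u_t) − f·u_t = u_t·(1−s−f) + s.
Here 1−s−f = 0.475 and s = 0.013.
u_1 = 0.087700 × 0.475 + 0.013 = 0.054657.
u_2 = 0.054657 × 0.475 + 0.013 = 0.038962.
u_3 = 0.038962 × 0.475 + 0.013 = 0.031507.

Unemployment rate after three months ≈ 3.15%.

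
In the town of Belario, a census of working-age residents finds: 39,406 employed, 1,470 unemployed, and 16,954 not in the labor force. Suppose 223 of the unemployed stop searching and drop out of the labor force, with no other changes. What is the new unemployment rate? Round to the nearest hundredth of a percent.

Initially, labor force = 39,406 + 1,470 = 40,876, so u = 1,470/40,876 = 3.60%.
After the change, unemployed and labor force both fall by 223 → E = 39,406, U = 1,247, labor force = 40,653.
New unemployment rate = 1,247 / 40,653 = 3.07%.

New unemployment rate ≈ 3.07%.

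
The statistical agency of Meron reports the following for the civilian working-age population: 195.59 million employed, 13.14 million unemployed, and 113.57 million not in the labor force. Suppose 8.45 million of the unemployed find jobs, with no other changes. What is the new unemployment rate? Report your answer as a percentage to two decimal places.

Initially, labor force = 195.59 + 13.14 = 208.73 million, so u = 13.14/208.73 = 6.30%.
After the change, unemployed falls and employed rises by 8.45; labor force unchanged → E = 204.04, U = 4.69, labor force = 208.73 million.
New unemployment rate = 4.69 / 208.73 = 2.25%.

New unemployment rate ≈ 2.25%.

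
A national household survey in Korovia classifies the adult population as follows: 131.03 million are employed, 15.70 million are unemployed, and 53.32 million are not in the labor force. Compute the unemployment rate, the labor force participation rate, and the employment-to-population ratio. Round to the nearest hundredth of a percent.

Unemployment rate ≈ 10.70%; labor force participation rate ≈ 73.35%; employment-population ratio ≈ 65.50%.

Labor force = employed + unemployed = 131.03 + 15.70 = 146.73 million.
Working-age population = 146.73 + 53.32 = 200.05 million.
Unemployment rate = 15.70 / 146.73 = 10.70%.
Labor force participation rate = 146.73 / 200.05 = 73.35%.
Employment-population ratio = 131.03 / 200.05 = 65.50%.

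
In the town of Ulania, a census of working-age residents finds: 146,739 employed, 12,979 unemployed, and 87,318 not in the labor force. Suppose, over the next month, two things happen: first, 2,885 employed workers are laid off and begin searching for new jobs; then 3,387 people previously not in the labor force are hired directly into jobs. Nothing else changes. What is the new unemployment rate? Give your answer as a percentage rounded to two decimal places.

Initially, labor force = 146,739 + 12,979 = 159,718, so u = 12,979/159,718 = 8.13%.
After the first change, employed falls and unemployed rises by 2,885; labor force unchanged → E = 143,854, U = 15,864, labor force = 159,718.
After the second change, employed and labor force both rise by 3,387; unemployed unchanged → E = 147,241, U = 15,864, labor force = 163,105.
New unemployment rate = 15,864 / 163,105 = 9.73%.

New unemployment rate ≈ 9.73%.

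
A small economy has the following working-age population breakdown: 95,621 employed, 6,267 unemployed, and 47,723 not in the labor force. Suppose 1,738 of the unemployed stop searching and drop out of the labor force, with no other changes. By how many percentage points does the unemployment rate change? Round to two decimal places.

Initially, labor force = 95,621 + 6,267 = 101,888, so u = 6,267/101,888 = 6.15%.
After the change, unemployed and labor force both fall by 1,738 → E = 95,621, U = 4,529, labor force = 100,150.
New unemployment rate = 4,529 / 100,150 = 4.52%.
Change = 4.52% − 6.15% = −1.63 percentage points.

The unemployment rate changes by −1.63 percentage points.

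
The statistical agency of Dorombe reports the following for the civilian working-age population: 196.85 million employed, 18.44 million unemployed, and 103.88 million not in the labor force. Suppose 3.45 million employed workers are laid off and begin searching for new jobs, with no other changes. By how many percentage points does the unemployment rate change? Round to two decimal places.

Initially, labor force = 196.85 + 18.44 = 215.29 million, so u = 18.44/215.29 = 8.57%.
After the change, employed falls and unemployed rises by 3.45; labor force unchanged → E = 193.40, U = 21.89, labor force = 215.29 million.
New unemployment rate = 21.89 / 215.29 = 10.17%.
Change = 10.17% − 8.57% = +1.60 percentage points.

The unemployment rate changes by +1.60 percentage points.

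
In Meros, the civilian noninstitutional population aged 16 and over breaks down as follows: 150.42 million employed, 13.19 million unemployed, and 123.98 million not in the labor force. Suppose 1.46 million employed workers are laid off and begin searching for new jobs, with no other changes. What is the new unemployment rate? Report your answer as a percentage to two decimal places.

New unemployment rate ≈ 8.95%.

Initially, labor force = 150.42 + 13.19 = 163.61 million, so u = 13.19/163.61 = 8.06%.
After the change, employed falls and unemployed rises by 1.46; labor force unchanged → E = 148.96, U = 14.65, labor force = 163.61 million.
New unemployment rate = 14.65 / 163.61 = 8.95%.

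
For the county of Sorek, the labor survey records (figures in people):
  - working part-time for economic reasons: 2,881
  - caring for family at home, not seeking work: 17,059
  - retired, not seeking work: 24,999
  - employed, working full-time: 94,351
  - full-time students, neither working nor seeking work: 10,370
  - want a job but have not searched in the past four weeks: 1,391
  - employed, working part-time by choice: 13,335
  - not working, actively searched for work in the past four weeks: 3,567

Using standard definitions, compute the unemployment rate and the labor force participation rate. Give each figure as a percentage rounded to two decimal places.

Unemployment rate ≈ 3.13%; labor force participation rate ≈ 67.96%.

Employed = 2,881 + 94,351 + 13,335 = 110,567 (anyone who worked, including part-time for economic reasons, counts as employed).
Unemployed = 3,567.
Labor force = 110,567 + 3,567 = 114,134.
Not in labor force = 17,059 + 24,999 + 10,370 + 1,391 = 53,819 (those not working and not actively searching are outside the labor force — including those who want a job but have given up searching).
Civilian working-age population = 114,134 + 53,819 = 167,953.
Unemployment rate = 3,567 / 114,134 = 3.13%.
Labor force participation rate = 114,134 / 167,953 = 67.96%.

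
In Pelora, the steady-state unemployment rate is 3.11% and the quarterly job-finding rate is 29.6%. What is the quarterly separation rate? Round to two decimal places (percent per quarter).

From u* = s/(s+f): s = u·f/(1−u).
s = 0.0311 × 29.6 / (1 − 0.0311) = 0.9206 / 0.9689 ≈ 0.95% per quarter.

Separation rate ≈ 0.95% per quarter.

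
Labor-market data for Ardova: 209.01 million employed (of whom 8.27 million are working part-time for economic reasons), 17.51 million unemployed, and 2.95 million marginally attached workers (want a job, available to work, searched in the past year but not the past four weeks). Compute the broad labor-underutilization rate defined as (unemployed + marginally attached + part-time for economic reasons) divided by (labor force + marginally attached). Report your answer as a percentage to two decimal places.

Broad underutilization rate ≈ 12.52%.

Labor force = 209.01 + 17.51 = 226.52 million.
Numerator = 17.51 + 2.95 + 8.27 = 28.73 million.
Denominator = 226.52 + 2.95 = 229.47 million.
Broad rate = 28.73 / 229.47 = 12.52%.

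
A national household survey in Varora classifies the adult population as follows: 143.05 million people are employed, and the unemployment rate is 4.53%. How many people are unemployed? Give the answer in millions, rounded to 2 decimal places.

About 6.79 million are unemployed.

Let U be the number unemployed. The labor force is E + U, and U/(E+U) = 0.0453.
So U = 0.0453 × 143.05 / (1 − 0.0453) = 6.4802 / 0.9547 ≈ 6.79 million.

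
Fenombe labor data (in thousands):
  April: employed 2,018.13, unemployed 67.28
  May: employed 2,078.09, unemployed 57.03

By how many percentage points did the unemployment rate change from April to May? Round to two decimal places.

April: labor force = 2,018.13 + 67.28 = 2,085.41; u = 67.28/2,085.41 = 3.23%.
May: labor force = 2,078.09 + 57.03 = 2,135.12; u = 57.03/2,135.12 = 2.67%.
Change = 2.67% − 3.23% = −0.56 pp.

The unemployment rate changed by −0.56 percentage points.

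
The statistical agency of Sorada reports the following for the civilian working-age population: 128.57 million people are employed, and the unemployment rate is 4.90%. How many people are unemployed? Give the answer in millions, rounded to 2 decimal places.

Let U be the number unemployed. The labor force is E + U, and U/(E+U) = 0.0490.
So U = 0.0490 × 128.57 / (1 − 0.0490) = 6.2999 / 0.9510 ≈ 6.62 million.

About 6.62 million are unemployed.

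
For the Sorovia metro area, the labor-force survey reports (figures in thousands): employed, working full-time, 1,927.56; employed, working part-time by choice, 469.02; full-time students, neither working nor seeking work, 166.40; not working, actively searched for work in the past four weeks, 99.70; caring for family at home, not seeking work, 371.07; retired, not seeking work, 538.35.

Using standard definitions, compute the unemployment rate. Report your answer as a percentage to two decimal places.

Employed = 1,927.56 + 469.02 = 2,396.58 thousand.
Unemployed = 99.70 thousand.
Labor force = 2,396.58 + 99.70 = 2,496.28 thousand.
Unemployment rate = 99.70 / 2,496.28 = 3.99%.

Unemployment rate ≈ 3.99%.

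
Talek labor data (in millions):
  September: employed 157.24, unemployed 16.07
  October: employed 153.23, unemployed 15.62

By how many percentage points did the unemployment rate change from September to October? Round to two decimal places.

September: labor force = 157.24 + 16.07 = 173.31; u = 16.07/173.31 = 9.27%.
October: labor force = 153.23 + 15.62 = 168.85; u = 15.62/168.85 = 9.25%.
Change = 9.25% − 9.27% = −0.02 pp.

The unemployment rate changed by −0.02 percentage points.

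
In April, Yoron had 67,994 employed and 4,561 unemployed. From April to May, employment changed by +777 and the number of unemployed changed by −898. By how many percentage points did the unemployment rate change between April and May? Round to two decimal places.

April: labor force = 67,994 + 4,561 = 72,555; u = 4,561/72,555 = 6.29%.
May: labor force = 68,771 + 3,663 = 72,434; u = 3,663/72,434 = 5.06%.
Change = 5.06% − 6.29% = −1.23 pp.

The unemployment rate changed by −1.23 percentage points.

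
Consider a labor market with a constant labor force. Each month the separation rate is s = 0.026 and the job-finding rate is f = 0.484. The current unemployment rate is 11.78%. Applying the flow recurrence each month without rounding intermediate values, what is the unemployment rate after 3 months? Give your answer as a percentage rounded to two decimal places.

With a fixed labor force, u_{t+1} = u_t + s·(1−u_t) − f·u_t = u_t·(1−s−f) + s.
Here 1−s−f = 0.490 and s = 0.026.
u_1 = 0.117800 × 0.490 + 0.026 = 0.083722.
u_2 = 0.083722 × 0.490 + 0.026 = 0.067024.
u_3 = 0.067024 × 0.490 + 0.026 = 0.058842.

Unemployment rate after three months ≈ 5.88%.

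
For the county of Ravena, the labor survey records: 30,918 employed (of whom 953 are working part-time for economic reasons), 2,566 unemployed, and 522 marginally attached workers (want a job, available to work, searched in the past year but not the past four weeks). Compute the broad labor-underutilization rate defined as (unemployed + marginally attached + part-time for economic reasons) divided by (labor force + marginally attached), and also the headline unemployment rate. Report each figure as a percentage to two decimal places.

Labor force = 30,918 + 2,566 = 33,484.
Numerator = 2,566 + 522 + 953 = 4,041.
Denominator = 33,484 + 522 = 34,006.
Broad rate = 4,041 / 34,006 = 11.88%.
Headline unemployment rate = 2,566 / 33,484 = 7.66%.

Broad underutilization rate ≈ 11.88%; headline unemployment rate ≈ 7.66%.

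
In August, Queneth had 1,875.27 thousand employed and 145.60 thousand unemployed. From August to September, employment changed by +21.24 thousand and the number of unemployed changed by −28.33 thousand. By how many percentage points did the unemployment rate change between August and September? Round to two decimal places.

August: labor force = 1,875.27 + 145.60 = 2,020.87; u = 145.60/2,020.87 = 7.20%.
September: labor force = 1,896.51 + 117.27 = 2,013.78; u = 117.27/2,013.78 = 5.82%.
Change = 5.82% − 7.20% = −1.38 pp.

The unemployment rate changed by −1.38 percentage points.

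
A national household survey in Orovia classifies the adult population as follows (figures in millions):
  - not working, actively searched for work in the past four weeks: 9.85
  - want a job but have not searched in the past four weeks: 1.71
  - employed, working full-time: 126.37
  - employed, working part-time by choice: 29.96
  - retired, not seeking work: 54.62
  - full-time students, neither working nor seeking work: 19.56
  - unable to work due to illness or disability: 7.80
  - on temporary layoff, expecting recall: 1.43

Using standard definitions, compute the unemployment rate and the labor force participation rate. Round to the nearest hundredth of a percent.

Unemployment rate ≈ 6.73%; labor force participation rate ≈ 66.70%.

Employed = 126.37 + 29.96 = 156.33 million.
Unemployed = 9.85 + 1.43 = 11.28 million (jobless and actively searching, or on temporary layoff).
Labor force = 156.33 + 11.28 = 167.61 million.
Not in labor force = 1.71 + 54.62 + 19.56 + 7.80 = 83.69 million (those not working and not actively searching are outside the labor force — including those who want a job but have given up searching).
Civilian working-age population = 167.61 + 83.69 = 251.30 million.
Unemployment rate = 11.28 / 167.61 = 6.73%.
Labor force participation rate = 167.61 / 251.30 = 66.70%.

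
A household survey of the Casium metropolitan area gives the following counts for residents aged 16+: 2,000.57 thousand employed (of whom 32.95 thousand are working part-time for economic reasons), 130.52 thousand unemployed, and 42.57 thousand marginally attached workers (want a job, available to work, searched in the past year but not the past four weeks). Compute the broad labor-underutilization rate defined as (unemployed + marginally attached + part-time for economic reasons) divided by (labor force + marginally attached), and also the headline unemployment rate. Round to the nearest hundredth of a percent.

Broad underutilization rate ≈ 9.48%; headline unemployment rate ≈ 6.12%.

Labor force = 2,000.57 + 130.52 = 2,131.09 thousand.
Numerator = 130.52 + 42.57 + 32.95 = 206.04 thousand.
Denominator = 2,131.09 + 42.57 = 2,173.66 thousand.
Broad rate = 206.04 / 2,173.66 = 9.48%.
Headline unemployment rate = 130.52 / 2,131.09 = 6.12%.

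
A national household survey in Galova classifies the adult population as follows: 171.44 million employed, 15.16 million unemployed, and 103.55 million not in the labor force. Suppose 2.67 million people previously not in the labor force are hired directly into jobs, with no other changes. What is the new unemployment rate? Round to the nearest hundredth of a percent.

New unemployment rate ≈ 8.01%.

Initially, labor force = 171.44 + 15.16 = 186.60 million, so u = 15.16/186.60 = 8.12%.
After the change, employed and labor force both rise by 2.67; unemployed unchanged → E = 174.11, U = 15.16, labor force = 189.27 million.
New unemployment rate = 15.16 / 189.27 = 8.01%.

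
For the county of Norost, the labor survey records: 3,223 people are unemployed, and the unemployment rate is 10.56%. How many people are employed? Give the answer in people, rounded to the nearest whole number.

About 27,298 are employed.

Labor force = U / u = 3,223 / 0.1056 ≈ 30,521.
Employed = labor force − unemployed = 30,521 − 3,223 = 27,298.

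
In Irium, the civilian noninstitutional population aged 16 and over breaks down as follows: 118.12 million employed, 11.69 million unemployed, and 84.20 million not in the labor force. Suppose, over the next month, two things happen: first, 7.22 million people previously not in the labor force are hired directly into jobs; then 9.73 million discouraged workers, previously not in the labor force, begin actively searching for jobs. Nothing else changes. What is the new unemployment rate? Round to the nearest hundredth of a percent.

Initially, labor force = 118.12 + 11.69 = 129.81 million, so u = 11.69/129.81 = 9.01%.
After the first change, employed and labor force both rise by 7.22; unemployed unchanged → E = 125.34, U = 11.69, labor force = 137.03 million.
After the second change, unemployed and labor force both rise by 9.73 → E = 125.34, U = 21.42, labor force = 146.76 million.
New unemployment rate = 21.42 / 146.76 = 14.60%.

New unemployment rate ≈ 14.60%.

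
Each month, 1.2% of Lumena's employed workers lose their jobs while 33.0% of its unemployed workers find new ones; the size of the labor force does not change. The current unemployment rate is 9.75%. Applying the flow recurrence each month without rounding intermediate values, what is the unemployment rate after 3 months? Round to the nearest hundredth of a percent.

Unemployment rate after three months ≈ 5.29%.

With a fixed labor force, u_{t+1} = u_t + s·(1−u_t) − f·u_t = u_t·(1−s−f) + s.
Here 1−s−f = 0.658 and s = 0.012.
u_1 = 0.097500 × 0.658 + 0.012 = 0.076155.
u_2 = 0.076155 × 0.658 + 0.012 = 0.062110.
u_3 = 0.062110 × 0.658 + 0.012 = 0.052868.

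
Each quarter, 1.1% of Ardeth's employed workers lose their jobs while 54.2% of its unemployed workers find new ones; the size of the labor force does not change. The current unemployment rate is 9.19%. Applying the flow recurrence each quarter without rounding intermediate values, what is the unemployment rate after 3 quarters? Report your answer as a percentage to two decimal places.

With a fixed labor force, u_{t+1} = u_t + s·(1−u_t) − f·u_t = u_t·(1−s−f) + s.
Here 1−s−f = 0.447 and s = 0.011.
u_1 = 0.091900 × 0.447 + 0.011 = 0.052079.
u_2 = 0.052079 × 0.447 + 0.011 = 0.034279.
u_3 = 0.034279 × 0.447 + 0.011 = 0.026323.

Unemployment rate after three quarters ≈ 2.63%.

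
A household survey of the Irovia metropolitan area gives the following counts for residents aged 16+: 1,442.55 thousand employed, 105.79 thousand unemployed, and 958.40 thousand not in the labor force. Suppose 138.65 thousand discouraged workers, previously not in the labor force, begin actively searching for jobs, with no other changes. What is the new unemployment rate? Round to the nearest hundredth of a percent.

Initially, labor force = 1,442.55 + 105.79 = 1,548.34 thousand, so u = 105.79/1,548.34 = 6.83%.
After the change, unemployed and labor force both rise by 138.65 → E = 1,442.55, U = 244.44, labor force = 1,686.99 thousand.
New unemployment rate = 244.44 / 1,686.99 = 14.49%.

New unemployment rate ≈ 14.49%.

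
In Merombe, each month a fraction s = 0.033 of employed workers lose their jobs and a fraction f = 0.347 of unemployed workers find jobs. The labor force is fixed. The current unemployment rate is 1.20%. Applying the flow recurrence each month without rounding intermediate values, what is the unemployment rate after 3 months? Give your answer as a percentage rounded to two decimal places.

Unemployment rate after three months ≈ 6.90%.

With a fixed labor force, u_{t+1} = u_t + s·(1−u_t) − f·u_t = u_t·(1−s−f) + s.
Here 1−s−f = 0.620 and s = 0.033.
u_1 = 0.012000 × 0.620 + 0.033 = 0.040440.
u_2 = 0.040440 × 0.620 + 0.033 = 0.058073.
u_3 = 0.058073 × 0.620 + 0.033 = 0.069005.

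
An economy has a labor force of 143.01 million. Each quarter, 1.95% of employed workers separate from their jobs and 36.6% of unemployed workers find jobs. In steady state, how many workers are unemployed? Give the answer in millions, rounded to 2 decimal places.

Steady-state unemployment rate u* = s/(s+f) = 1.95/(1.95+36.6) = 0.050584.
Unemployed = u* × labor force = 0.050584 × 143.01 ≈ 7.23 million.

About 7.23 million are unemployed in steady state.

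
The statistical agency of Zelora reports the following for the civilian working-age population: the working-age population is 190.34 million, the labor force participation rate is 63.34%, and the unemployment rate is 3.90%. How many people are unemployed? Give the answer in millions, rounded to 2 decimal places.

About 4.70 million are unemployed.

Labor force = 0.6334 × 190.34 = 120.56 million.
Unemployed = 0.0390 × 120.56 ≈ 4.70 million.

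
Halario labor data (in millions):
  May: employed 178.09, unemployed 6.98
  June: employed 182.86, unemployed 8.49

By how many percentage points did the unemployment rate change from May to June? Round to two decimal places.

May: labor force = 178.09 + 6.98 = 185.07; u = 6.98/185.07 = 3.77%.
June: labor force = 182.86 + 8.49 = 191.35; u = 8.49/191.35 = 4.44%.
Change = 4.44% − 3.77% = +0.67 pp.

The unemployment rate changed by +0.67 percentage points.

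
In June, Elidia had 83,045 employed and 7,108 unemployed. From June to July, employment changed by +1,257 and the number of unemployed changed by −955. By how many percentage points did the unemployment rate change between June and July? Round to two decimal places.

The unemployment rate changed by −1.08 percentage points.

June: labor force = 83,045 + 7,108 = 90,153; u = 7,108/90,153 = 7.88%.
July: labor force = 84,302 + 6,153 = 90,455; u = 6,153/90,455 = 6.80%.
Change = 6.80% − 7.88% = −1.08 pp.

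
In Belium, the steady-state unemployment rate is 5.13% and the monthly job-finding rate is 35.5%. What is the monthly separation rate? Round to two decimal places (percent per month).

From u* = s/(s+f): s = u·f/(1−u).
s = 0.0513 × 35.5 / (1 − 0.0513) = 1.8212 / 0.9487 ≈ 1.92% per month.

Separation rate ≈ 1.92% per month.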